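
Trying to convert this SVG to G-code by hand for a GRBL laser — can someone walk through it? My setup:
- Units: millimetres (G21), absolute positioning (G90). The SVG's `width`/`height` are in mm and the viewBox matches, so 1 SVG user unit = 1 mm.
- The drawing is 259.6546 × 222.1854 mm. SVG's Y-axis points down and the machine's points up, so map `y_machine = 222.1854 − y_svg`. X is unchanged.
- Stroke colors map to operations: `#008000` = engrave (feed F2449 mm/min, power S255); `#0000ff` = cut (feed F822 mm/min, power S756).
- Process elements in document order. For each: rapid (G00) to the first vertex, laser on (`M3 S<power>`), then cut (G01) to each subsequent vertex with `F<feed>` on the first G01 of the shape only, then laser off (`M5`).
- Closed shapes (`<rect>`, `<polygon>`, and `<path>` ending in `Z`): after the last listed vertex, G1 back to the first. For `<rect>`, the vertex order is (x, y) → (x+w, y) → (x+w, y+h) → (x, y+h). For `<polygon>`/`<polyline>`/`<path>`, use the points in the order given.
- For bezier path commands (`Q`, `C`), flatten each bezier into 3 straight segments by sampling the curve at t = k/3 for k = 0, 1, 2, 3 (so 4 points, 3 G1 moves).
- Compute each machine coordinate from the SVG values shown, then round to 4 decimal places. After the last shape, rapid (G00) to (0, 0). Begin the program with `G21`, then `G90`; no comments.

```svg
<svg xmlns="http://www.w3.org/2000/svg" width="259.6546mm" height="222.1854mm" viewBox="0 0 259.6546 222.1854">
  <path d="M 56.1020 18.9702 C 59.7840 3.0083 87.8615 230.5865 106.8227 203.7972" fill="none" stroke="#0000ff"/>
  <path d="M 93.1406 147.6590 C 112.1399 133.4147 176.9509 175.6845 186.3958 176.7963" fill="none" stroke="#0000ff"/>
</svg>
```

Since the viewBox matches the mm dimensions, user units are millimetres directly. The only transform is the Y-flip y_m = 222.1854 − y_svg.

Shape 1 is a cubic bezier drawn with `<path>`. Its stroke #0000ff means cut at S756, F822. After flipping Y the toolpath is (56.1020,203.2152) → (66.6747,156.4381) → (86.0639,57.9470) → (106.8227,18.3882).

Shape 2 is a cubic bezier drawn with `<path>`. Its stroke #0000ff means cut at S756, F822. After flipping Y the toolpath is (93.1406,74.5264) → (123.6631,73.5502) → (162.2429,56.6027) → (186.3958,45.3891).

G21
G90
G00 X56.1020 Y203.2152
M3 S756
G01 X66.6747 Y156.4381 F822
G01 X86.0639 Y57.9470
G01 X106.8227 Y18.3882
M5
G00 X93.1406 Y74.5264
M3 S756
G01 X123.6631 Y73.5502 F822
G01 X162.2429 Y56.6027
G01 X186.3958 Y45.3891
M5
G00 X0.0000 Y0.0000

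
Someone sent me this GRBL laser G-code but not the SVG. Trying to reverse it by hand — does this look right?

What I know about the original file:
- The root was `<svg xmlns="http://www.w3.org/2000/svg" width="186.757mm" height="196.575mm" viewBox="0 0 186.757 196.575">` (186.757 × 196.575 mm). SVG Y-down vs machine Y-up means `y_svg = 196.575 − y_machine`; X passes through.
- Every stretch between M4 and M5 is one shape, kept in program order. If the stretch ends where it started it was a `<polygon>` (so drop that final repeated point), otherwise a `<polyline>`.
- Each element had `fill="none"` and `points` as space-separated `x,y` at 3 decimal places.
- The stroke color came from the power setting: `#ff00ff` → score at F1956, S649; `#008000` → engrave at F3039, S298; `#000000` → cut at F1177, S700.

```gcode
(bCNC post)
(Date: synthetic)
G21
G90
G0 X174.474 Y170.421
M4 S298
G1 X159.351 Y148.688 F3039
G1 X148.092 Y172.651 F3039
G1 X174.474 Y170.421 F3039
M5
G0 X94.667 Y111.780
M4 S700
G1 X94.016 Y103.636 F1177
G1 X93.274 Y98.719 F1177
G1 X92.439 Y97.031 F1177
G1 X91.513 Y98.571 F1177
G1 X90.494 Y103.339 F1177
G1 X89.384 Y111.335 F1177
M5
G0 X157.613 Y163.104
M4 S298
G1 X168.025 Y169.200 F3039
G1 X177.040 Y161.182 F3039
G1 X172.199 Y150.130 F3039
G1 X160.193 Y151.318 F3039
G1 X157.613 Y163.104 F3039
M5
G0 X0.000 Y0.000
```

y_svg = 196.575 − y_m.

[1] S298→`#008000` (engrave); closed run; points: 174.474,26.154 159.351,47.887 148.092,23.924

[2] S700→`#000000` (cut); open run; points: 94.667,84.795 94.016,92.939 93.274,97.856 92.439,99.544 91.513,98.004 90.494,93.236 89.384,85.240

[3] S298→`#008000` (engrave); closed run; points: 157.613,33.471 168.025,27.375 177.040,35.393 172.199,46.445 160.193,45.257

<svg xmlns="http://www.w3.org/2000/svg" width="186.757mm" height="196.575mm" viewBox="0 0 186.757 196.575">
  <polygon points="174.474,26.154 159.351,47.887 148.092,23.924" fill="none" stroke="#008000"/>
  <polyline points="94.667,84.795 94.016,92.939 93.274,97.856 92.439,99.544 91.513,98.004 90.494,93.236 89.384,85.240" fill="none" stroke="#000000"/>
  <polygon points="157.613,33.471 168.025,27.375 177.040,35.393 172.199,46.445 160.193,45.257" fill="none" stroke="#008000"/>
</svg>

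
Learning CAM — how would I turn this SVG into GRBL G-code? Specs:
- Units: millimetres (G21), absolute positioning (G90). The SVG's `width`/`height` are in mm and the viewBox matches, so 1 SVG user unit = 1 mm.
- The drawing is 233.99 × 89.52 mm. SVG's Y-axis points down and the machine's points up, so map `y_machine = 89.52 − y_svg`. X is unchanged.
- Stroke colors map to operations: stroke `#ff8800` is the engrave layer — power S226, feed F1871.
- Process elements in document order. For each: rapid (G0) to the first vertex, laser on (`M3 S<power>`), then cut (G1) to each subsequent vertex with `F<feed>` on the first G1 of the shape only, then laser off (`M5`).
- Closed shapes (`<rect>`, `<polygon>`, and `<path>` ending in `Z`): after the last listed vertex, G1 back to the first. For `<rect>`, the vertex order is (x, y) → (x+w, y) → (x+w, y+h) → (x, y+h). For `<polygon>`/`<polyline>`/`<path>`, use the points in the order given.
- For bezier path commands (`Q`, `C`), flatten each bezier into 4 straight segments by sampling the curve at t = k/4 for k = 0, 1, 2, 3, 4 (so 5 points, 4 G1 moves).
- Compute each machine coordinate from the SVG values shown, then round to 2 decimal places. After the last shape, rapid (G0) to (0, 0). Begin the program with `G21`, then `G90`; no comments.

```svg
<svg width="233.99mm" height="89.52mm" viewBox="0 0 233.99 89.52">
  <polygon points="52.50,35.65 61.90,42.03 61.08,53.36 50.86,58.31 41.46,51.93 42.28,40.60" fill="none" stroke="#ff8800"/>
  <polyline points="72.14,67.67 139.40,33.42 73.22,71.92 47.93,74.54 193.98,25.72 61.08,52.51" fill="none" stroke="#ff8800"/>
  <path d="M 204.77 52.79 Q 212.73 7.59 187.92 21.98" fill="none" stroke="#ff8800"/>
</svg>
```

viewBox `0 0 233.99 89.52` with mm width/height → 1 unit = 1 mm. Flip: y_m = 89.52 − y_svg.

**Shape 1** — `<polygon>` regular polygon, stroke `#ff8800` → engrave (S226, F1871). Machine vertices: (52.50,53.87) → (61.90,47.49) → (61.08,36.16) → (50.86,31.21) → (41.46,37.59) → (42.28,48.92) → (52.50,53.87). Closed: final G1 returns to the first vertex.

**Shape 2** — `<polyline>` open polyline, stroke `#ff8800` → engrave (S226, F1871). Machine vertices: (72.14,21.85) → (139.40,56.10) → (73.22,17.60) → (47.93,14.98) → (193.98,63.80) → (61.08,37.01). Open path.

**Shape 3** — `<path>` quadratic bezier, stroke `#ff8800` → engrave (S226, F1871). Control points (SVG): P0=(204.77,52.79), P1=(212.73,7.59), P2=(187.92,21.98); sampled at t=k/4. Machine vertices: (204.77,36.73) → (206.70,55.61) → (204.54,67.03) → (198.28,71.01) → (187.92,67.54). Open path.

G21
G90
G0 X52.50 Y53.87
M3 S226
G1 X61.90 Y47.49 F1871
G1 X61.08 Y36.16
G1 X50.86 Y31.21
G1 X41.46 Y37.59
G1 X42.28 Y48.92
G1 X52.50 Y53.87
M5
G0 X72.14 Y21.85
M3 S226
G1 X139.40 Y56.10 F1871
G1 X73.22 Y17.60
G1 X47.93 Y14.98
G1 X193.98 Y63.80
G1 X61.08 Y37.01
M5
G0 X204.77 Y36.73
M3 S226
G1 X206.70 Y55.61 F1871
G1 X204.54 Y67.03
G1 X198.28 Y71.01
G1 X187.92 Y67.54
M5
G0 X0.00 Y0.00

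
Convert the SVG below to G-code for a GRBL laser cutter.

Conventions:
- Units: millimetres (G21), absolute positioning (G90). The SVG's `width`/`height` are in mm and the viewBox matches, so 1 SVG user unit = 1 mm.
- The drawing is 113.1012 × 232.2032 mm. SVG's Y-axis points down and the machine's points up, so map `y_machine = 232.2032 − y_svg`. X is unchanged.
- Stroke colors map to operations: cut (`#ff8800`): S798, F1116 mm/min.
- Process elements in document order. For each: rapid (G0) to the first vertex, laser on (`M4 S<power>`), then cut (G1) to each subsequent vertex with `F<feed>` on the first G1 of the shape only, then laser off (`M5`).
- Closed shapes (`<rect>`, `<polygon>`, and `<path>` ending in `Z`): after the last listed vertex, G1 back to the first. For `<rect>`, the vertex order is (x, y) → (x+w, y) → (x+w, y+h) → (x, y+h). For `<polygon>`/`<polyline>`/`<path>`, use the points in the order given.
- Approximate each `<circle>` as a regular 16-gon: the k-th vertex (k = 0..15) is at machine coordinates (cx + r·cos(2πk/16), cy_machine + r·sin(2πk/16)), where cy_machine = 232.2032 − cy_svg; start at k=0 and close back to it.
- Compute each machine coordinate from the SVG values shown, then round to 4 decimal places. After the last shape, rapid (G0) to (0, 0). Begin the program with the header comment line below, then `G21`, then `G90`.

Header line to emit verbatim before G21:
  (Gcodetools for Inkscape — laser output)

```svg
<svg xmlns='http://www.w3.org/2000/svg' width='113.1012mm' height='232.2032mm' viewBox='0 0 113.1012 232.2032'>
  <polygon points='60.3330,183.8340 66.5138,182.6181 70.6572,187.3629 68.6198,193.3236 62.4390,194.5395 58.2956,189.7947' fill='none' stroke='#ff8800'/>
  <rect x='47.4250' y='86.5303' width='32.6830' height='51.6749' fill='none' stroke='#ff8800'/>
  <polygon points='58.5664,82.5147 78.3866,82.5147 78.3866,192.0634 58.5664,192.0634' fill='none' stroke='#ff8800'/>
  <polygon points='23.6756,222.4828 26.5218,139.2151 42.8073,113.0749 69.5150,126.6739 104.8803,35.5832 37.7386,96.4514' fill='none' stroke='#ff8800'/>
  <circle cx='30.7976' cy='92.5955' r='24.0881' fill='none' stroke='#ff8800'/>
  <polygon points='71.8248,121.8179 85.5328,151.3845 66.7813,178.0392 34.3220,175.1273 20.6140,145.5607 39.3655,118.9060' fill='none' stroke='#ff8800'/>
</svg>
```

viewBox `0 0 113.1012 232.2032` with mm width/height → 1 unit = 1 mm. Flip: y_m = 232.2032 − y_svg.

**Shape 1** — `<polygon>` regular polygon, stroke `#ff8800` → cut (S798, F1116). Machine vertices: (60.3330,48.3692) → (66.5138,49.5851) → (70.6572,44.8403) → (68.6198,38.8796) → (62.4390,37.6637) → (58.2956,42.4085) → (60.3330,48.3692). Closed: final G1 returns to the first vertex.

**Shape 2** — `<rect>` rectangle, stroke `#ff8800` → cut (S798, F1116). Machine vertices: (47.4250,145.6729) → (80.1080,145.6729) → (80.1080,93.9980) → (47.4250,93.9980) → (47.4250,145.6729). Closed: final G1 returns to the first vertex.

**Shape 3** — `<polygon>` rectangle, stroke `#ff8800` → cut (S798, F1116). Machine vertices: (58.5664,149.6885) → (78.3866,149.6885) → (78.3866,40.1398) → (58.5664,40.1398) → (58.5664,149.6885). Closed: final G1 returns to the first vertex.

**Shape 4** — `<polygon>` closed polygon, stroke `#ff8800` → cut (S798, F1116). Machine vertices: (23.6756,9.7204) → (26.5218,92.9881) → (42.8073,119.1283) → (69.5150,105.5293) → (104.8803,196.6200) → (37.7386,135.7518) → (23.6756,9.7204). Closed: final G1 returns to the first vertex.

**Shape 5** — `<circle>` circle, stroke `#ff8800` → cut (S798, F1116). Machine vertices: (54.8857,139.6077) → (53.0521,148.8258) → (47.8305,156.6406) → (40.0157,161.8622) → (30.7976,163.6958) → (21.5795,161.8622) → (13.7647,156.6406) → (8.5431,148.8258) → (6.7095,139.6077) → (8.5431,130.3896) → (13.7647,122.5748) → (21.5795,117.3532) → (30.7976,115.5196) → (40.0157,117.3532) → (47.8305,122.5748) → (53.0521,130.3896) → (54.8857,139.6077). Closed: final G1 returns to the first vertex.

**Shape 6** — `<polygon>` regular polygon, stroke `#ff8800` → cut (S798, F1116). Machine vertices: (71.8248,110.3853) → (85.5328,80.8187) → (66.7813,54.1640) → (34.3220,57.0759) → (20.6140,86.6425) → (39.3655,113.2972) → (71.8248,110.3853). Closed: final G1 returns to the first vertex.

(Gcodetools for Inkscape — laser output)
G21
G90
G0 X60.3330 Y48.3692
M4 S798
G1 X66.5138 Y49.5851 F1116
G1 X70.6572 Y44.8403
G1 X68.6198 Y38.8796
G1 X62.4390 Y37.6637
G1 X58.2956 Y42.4085
G1 X60.3330 Y48.3692
M5
G0 X47.4250 Y145.6729
M4 S798
G1 X80.1080 Y145.6729 F1116
G1 X80.1080 Y93.9980
G1 X47.4250 Y93.9980
G1 X47.4250 Y145.6729
M5
G0 X58.5664 Y149.6885
M4 S798
G1 X78.3866 Y149.6885 F1116
G1 X78.3866 Y40.1398
G1 X58.5664 Y40.1398
G1 X58.5664 Y149.6885
M5
G0 X23.6756 Y9.7204
M4 S798
G1 X26.5218 Y92.9881 F1116
G1 X42.8073 Y119.1283
G1 X69.5150 Y105.5293
G1 X104.8803 Y196.6200
G1 X37.7386 Y135.7518
G1 X23.6756 Y9.7204
M5
G0 X54.8857 Y139.6077
M4 S798
G1 X53.0521 Y148.8258 F1116
G1 X47.8305 Y156.6406
G1 X40.0157 Y161.8622
G1 X30.7976 Y163.6958
G1 X21.5795 Y161.8622
G1 X13.7647 Y156.6406
G1 X8.5431 Y148.8258
G1 X6.7095 Y139.6077
G1 X8.5431 Y130.3896
G1 X13.7647 Y122.5748
G1 X21.5795 Y117.3532
G1 X30.7976 Y115.5196
G1 X40.0157 Y117.3532
G1 X47.8305 Y122.5748
G1 X53.0521 Y130.3896
G1 X54.8857 Y139.6077
M5
G0 X71.8248 Y110.3853
M4 S798
G1 X85.5328 Y80.8187 F1116
G1 X66.7813 Y54.1640
G1 X34.3220 Y57.0759
G1 X20.6140 Y86.6425
G1 X39.3655 Y113.2972
G1 X71.8248 Y110.3853
M5
G0 X0.0000 Y0.0000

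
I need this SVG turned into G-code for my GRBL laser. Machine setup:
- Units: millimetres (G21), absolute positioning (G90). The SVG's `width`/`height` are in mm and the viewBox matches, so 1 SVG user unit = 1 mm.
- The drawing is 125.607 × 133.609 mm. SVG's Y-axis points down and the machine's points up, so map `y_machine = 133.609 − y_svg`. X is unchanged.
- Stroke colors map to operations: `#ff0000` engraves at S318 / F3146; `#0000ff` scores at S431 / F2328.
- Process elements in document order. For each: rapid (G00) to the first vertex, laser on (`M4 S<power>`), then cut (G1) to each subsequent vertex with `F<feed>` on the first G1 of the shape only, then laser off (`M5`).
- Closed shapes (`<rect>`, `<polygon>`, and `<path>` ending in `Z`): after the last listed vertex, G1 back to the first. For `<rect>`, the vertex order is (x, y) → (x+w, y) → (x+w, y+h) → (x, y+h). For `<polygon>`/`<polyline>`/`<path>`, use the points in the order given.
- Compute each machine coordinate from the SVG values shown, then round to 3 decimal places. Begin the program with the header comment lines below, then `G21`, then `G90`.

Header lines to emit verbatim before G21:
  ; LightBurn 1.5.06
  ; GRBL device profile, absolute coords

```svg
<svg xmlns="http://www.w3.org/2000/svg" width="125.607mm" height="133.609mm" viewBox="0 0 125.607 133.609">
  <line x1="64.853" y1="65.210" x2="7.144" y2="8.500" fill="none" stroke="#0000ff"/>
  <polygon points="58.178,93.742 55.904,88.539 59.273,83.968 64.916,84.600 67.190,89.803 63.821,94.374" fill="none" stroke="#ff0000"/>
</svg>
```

viewBox `0 0 125.607 133.609` with mm width/height → 1 unit = 1 mm. Flip: y_m = 133.609 − y_svg.

**Shape 1** — `<line>` line segment, stroke `#0000ff` → score (S431, F2328). Machine vertices: (64.853,68.399) → (7.144,125.109). Open path.

**Shape 2** — `<polygon>` regular polygon, stroke `#ff0000` → engrave (S318, F3146). Machine vertices: (58.178,39.867) → (55.904,45.070) → (59.273,49.641) → (64.916,49.009) → (67.190,43.806) → (63.821,39.235) → (58.178,39.867). Closed: final G1 returns to the first vertex.

; LightBurn 1.5.06
; GRBL device profile, absolute coords
G21
G90
G00 X64.853 Y68.399
M4 S431
G1 X7.144 Y125.109 F2328
M5
G00 X58.178 Y39.867
M4 S318
G1 X55.904 Y45.070 F3146
G1 X59.273 Y49.641
G1 X64.916 Y49.009
G1 X67.190 Y43.806
G1 X63.821 Y39.235
G1 X58.178 Y39.867
M5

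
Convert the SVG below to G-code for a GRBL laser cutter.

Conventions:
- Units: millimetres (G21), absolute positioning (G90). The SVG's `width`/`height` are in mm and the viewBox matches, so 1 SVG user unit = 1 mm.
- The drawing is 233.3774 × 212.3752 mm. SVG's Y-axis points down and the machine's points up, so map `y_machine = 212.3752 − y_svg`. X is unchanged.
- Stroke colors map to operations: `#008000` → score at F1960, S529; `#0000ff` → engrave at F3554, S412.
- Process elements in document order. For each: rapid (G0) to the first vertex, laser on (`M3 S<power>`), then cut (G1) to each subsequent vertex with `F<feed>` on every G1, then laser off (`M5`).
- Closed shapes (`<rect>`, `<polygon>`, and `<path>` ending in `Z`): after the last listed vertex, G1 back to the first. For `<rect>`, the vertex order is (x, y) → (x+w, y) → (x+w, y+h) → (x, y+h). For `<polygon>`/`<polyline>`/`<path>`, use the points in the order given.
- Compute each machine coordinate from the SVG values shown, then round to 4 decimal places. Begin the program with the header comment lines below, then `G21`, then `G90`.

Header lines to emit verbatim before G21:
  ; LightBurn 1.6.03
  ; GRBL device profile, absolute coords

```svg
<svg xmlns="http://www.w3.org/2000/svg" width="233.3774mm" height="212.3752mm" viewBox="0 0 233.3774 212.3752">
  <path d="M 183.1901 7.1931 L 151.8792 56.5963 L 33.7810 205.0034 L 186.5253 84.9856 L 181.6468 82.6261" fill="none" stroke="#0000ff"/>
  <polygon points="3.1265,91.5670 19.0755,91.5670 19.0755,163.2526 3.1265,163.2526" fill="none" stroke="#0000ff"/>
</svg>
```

viewBox `0 0 233.3774 212.3752` with mm width/height → 1 unit = 1 mm. Flip: y_m = 212.3752 − y_svg.

**Shape 1** — `<path>` open polyline, stroke `#0000ff` → engrave (S412, F3554). Machine vertices: (183.1901,205.1821) → (151.8792,155.7789) → (33.7810,7.3718) → (186.5253,127.3896) → (181.6468,129.7491). Open path.

**Shape 2** — `<polygon>` rectangle, stroke `#0000ff` → engrave (S412, F3554). Machine vertices: (3.1265,120.8082) → (19.0755,120.8082) → (19.0755,49.1226) → (3.1265,49.1226) → (3.1265,120.8082). Closed: final G1 returns to the first vertex.

; LightBurn 1.6.03
; GRBL device profile, absolute coords
G21
G90
G0 X183.1901 Y205.1821
M3 S412
G1 X151.8792 Y155.7789 F3554
G1 X33.7810 Y7.3718 F3554
G1 X186.5253 Y127.3896 F3554
G1 X181.6468 Y129.7491 F3554
M5
G0 X3.1265 Y120.8082
M3 S412
G1 X19.0755 Y120.8082 F3554
G1 X19.0755 Y49.1226 F3554
G1 X3.1265 Y49.1226 F3554
G1 X3.1265 Y120.8082 F3554
M5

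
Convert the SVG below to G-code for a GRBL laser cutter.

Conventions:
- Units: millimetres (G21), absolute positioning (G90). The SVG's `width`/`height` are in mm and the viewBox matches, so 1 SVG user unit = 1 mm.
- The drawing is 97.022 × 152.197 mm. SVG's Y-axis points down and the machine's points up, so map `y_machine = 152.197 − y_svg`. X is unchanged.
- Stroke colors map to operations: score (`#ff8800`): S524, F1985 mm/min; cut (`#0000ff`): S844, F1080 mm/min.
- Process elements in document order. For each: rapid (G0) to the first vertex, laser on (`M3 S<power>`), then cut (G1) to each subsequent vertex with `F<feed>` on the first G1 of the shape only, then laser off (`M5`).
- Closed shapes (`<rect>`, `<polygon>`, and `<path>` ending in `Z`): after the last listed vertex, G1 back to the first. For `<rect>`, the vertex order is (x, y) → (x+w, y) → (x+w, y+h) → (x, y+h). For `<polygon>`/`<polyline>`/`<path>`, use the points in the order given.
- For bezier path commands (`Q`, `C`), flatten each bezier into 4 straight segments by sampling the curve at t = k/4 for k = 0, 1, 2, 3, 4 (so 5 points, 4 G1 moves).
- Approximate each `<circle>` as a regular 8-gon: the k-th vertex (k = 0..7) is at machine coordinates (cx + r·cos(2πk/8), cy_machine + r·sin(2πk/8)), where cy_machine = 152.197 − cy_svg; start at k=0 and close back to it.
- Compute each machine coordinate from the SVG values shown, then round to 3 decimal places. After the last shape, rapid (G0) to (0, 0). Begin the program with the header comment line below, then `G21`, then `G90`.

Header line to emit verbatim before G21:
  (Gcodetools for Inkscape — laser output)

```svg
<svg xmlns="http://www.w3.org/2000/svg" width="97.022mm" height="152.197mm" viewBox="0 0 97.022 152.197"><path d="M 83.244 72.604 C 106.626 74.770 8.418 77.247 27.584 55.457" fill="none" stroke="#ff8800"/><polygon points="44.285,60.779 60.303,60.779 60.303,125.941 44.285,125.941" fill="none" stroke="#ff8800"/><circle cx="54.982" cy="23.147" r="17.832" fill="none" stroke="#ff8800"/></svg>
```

(Gcodetools for Inkscape — laser output)
G21
G90
G0 X83.244 Y79.593
M3 S524
G1 X81.716 Y78.294 F1985
G1 X56.995 Y79.183
G1 X31.483 Y84.564
G1 X27.584 Y96.740
M5
G0 X44.285 Y91.418
M3 S524
G1 X60.303 Y91.418 F1985
G1 X60.303 Y26.256
G1 X44.285 Y26.256
G1 X44.285 Y91.418
M5
G0 X72.814 Y129.050
M3 S524
G1 X67.591 Y141.659 F1985
G1 X54.982 Y146.882
G1 X42.373 Y141.659
G1 X37.150 Y129.050
G1 X42.373 Y116.441
G1 X54.982 Y111.218
G1 X67.591 Y116.441
G1 X72.814 Y129.050
M5
G0 X0.000 Y0.000

1 u = 1 mm; y_m = 152.197 − y.

[1] `<path>` cubic bezier, #ff8800→score S524 F1985: (83.244,79.593) → (81.716,78.294) → (56.995,79.183) → (31.483,84.564) → (27.584,96.740)

[2] `<polygon>` rectangle, #ff8800→score S524 F1985: (44.285,91.418) → (60.303,91.418) → (60.303,26.256) → (44.285,26.256) → (44.285,91.418) (closed)

[3] `<circle>` circle, #ff8800→score S524 F1985: (72.814,129.050) → (67.591,141.659) → (54.982,146.882) → (42.373,141.659) → (37.150,129.050) → (42.373,116.441) → (54.982,111.218) → (67.591,116.441) → (72.814,129.050) (closed)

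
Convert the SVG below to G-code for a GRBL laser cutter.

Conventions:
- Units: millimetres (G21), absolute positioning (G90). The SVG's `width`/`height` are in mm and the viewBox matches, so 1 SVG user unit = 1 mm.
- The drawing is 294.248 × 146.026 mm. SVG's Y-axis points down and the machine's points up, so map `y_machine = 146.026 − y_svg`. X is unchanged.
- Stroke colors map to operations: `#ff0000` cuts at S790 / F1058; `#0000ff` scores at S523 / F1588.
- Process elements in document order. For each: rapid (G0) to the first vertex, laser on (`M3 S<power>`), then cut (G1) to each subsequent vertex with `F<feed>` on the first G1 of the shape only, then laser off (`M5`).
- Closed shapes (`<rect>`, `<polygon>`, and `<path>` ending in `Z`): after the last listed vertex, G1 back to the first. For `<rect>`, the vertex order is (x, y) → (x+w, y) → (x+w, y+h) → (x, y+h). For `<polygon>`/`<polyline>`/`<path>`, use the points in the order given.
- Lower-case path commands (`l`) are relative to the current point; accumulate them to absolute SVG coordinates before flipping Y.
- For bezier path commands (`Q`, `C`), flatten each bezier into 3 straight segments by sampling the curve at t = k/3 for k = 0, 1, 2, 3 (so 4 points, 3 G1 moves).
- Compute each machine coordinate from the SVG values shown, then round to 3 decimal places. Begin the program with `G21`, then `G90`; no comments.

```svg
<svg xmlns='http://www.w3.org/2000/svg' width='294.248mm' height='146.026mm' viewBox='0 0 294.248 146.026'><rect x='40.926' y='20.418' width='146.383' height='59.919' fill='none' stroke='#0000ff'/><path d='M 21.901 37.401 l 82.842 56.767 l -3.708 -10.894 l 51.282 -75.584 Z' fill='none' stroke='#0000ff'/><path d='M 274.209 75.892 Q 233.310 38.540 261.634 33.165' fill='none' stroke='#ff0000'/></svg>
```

G21
G90
G0 X40.926 Y125.608
M3 S523
G1 X187.309 Y125.608 F1588
G1 X187.309 Y65.689
G1 X40.926 Y65.689
G1 X40.926 Y125.608
M5
G0 X21.901 Y108.625
M3 S523
G1 X104.743 Y51.858 F1588
G1 X101.035 Y62.752
G1 X152.317 Y138.336
G1 X21.901 Y108.625
M5
G0 X274.209 Y70.134
M3 S790
G1 X254.634 Y91.482 F1058
G1 X250.443 Y105.725
G1 X261.634 Y112.861
M5

1 u = 1 mm; y_m = 146.026 − y.

[1] `<rect>` rectangle, #0000ff→score S523 F1588: (40.926,125.608) → (187.309,125.608) → (187.309,65.689) → (40.926,65.689) → (40.926,125.608) (closed)

[2] `<path>` closed polygon, #0000ff→score S523 F1588: (21.901,108.625) → (104.743,51.858) → (101.035,62.752) → (152.317,138.336) → (21.901,108.625) (closed)

[3] `<path>` quadratic bezier, #ff0000→cut S790 F1058: (274.209,70.134) → (254.634,91.482) → (250.443,105.725) → (261.634,112.861)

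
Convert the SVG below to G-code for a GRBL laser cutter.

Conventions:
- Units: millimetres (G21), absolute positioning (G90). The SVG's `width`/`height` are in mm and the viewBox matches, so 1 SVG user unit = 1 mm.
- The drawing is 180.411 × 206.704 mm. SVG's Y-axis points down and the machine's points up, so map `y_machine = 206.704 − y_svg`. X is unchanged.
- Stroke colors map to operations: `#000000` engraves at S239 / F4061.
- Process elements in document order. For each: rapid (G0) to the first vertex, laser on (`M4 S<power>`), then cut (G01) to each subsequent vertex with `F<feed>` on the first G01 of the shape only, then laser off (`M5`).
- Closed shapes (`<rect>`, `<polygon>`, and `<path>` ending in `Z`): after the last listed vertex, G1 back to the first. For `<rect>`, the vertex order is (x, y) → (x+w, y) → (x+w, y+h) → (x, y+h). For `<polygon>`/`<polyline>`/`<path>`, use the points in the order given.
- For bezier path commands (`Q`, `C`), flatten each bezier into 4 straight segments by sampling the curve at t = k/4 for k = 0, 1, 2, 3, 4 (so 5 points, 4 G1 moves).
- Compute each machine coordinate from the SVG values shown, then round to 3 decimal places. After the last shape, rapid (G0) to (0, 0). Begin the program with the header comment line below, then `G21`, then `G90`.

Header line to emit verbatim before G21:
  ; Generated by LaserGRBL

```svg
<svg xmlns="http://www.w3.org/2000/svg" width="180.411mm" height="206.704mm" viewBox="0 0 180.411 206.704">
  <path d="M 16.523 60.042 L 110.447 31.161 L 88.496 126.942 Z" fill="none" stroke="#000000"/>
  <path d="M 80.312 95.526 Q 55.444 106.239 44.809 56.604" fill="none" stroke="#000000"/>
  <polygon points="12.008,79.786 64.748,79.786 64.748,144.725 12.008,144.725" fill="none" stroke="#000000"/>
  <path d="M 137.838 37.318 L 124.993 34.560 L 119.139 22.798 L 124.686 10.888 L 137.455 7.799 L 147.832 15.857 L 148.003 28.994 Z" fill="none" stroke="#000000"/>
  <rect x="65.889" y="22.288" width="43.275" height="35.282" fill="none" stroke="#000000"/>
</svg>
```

1 u = 1 mm; y_m = 206.704 − y.

[1] `<path>` regular polygon, #000000→engrave S239 F4061: (16.523,146.662) → (110.447,175.543) → (88.496,79.762) → (16.523,146.662) (closed)

[2] `<path>` quadratic bezier, #000000→engrave S239 F4061: (80.312,111.178) → (68.768,109.593) → (59.002,115.552) → (51.016,129.054) → (44.809,150.100)

[3] `<polygon>` rectangle, #000000→engrave S239 F4061: (12.008,126.918) → (64.748,126.918) → (64.748,61.979) → (12.008,61.979) → (12.008,126.918) (closed)

[4] `<path>` regular polygon, #000000→engrave S239 F4061: (137.838,169.386) → (124.993,172.144) → (119.139,183.906) → (124.686,195.816) → (137.455,198.905) → (147.832,190.847) → (148.003,177.710) → (137.838,169.386) (closed)

[5] `<rect>` rectangle, #000000→engrave S239 F4061: (65.889,184.416) → (109.164,184.416) → (109.164,149.134) → (65.889,149.134) → (65.889,184.416) (closed)

; Generated by LaserGRBL
G21
G90
G0 X16.523 Y146.662
M4 S239
G01 X110.447 Y175.543 F4061
G01 X88.496 Y79.762
G01 X16.523 Y146.662
M5
G0 X80.312 Y111.178
M4 S239
G01 X68.768 Y109.593 F4061
G01 X59.002 Y115.552
G01 X51.016 Y129.054
G01 X44.809 Y150.100
M5
G0 X12.008 Y126.918
M4 S239
G01 X64.748 Y126.918 F4061
G01 X64.748 Y61.979
G01 X12.008 Y61.979
G01 X12.008 Y126.918
M5
G0 X137.838 Y169.386
M4 S239
G01 X124.993 Y172.144 F4061
G01 X119.139 Y183.906
G01 X124.686 Y195.816
G01 X137.455 Y198.905
G01 X147.832 Y190.847
G01 X148.003 Y177.710
G01 X137.838 Y169.386
M5
G0 X65.889 Y184.416
M4 S239
G01 X109.164 Y184.416 F4061
G01 X109.164 Y149.134
G01 X65.889 Y149.134
G01 X65.889 Y184.416
M5
G0 X0.000 Y0.000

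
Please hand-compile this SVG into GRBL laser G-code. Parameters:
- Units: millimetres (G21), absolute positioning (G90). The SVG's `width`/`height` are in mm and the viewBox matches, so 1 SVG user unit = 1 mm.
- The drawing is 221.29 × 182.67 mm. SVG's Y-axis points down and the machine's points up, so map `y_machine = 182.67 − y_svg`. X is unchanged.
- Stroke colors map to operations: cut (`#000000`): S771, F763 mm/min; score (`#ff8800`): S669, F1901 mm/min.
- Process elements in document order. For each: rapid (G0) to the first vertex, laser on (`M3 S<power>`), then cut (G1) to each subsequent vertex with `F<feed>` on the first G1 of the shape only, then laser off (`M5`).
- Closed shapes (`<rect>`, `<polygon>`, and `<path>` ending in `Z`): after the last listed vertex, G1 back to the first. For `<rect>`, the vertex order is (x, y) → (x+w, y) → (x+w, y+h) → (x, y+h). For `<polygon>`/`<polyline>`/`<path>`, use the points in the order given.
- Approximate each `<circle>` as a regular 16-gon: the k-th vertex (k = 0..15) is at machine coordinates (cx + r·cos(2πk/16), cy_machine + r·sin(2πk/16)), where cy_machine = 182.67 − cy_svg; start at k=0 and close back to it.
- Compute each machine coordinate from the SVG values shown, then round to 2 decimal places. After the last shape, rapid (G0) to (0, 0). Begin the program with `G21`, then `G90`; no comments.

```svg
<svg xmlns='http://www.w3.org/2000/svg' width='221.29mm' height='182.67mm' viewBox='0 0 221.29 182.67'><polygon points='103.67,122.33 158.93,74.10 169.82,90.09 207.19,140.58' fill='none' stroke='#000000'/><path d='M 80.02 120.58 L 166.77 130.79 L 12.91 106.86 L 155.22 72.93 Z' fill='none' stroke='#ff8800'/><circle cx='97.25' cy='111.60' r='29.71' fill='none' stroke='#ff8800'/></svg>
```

Since the viewBox matches the mm dimensions, user units are millimetres directly. The only transform is the Y-flip y_m = 182.67 − y_svg.

Shape 1 is a closed polygon drawn with `<polygon>`. Its stroke #000000 means cut at S771, F763. After flipping Y the toolpath is (103.67,60.34) → (158.93,108.57) → (169.82,92.58) → (207.19,42.09) → (103.67,60.34), returning to the start.

Shape 2 is a closed polygon drawn with `<path>`. Its stroke #ff8800 means score at S669, F1901. After flipping Y the toolpath is (80.02,62.09) → (166.77,51.88) → (12.91,75.81) → (155.22,109.74) → (80.02,62.09), returning to the start.

Shape 3 is a circle drawn with `<circle>`. Its stroke #ff8800 means score at S669, F1901. After flipping Y the toolpath is (126.96,71.07) → (124.70,82.44) → (118.26,92.08) → (108.62,98.52) → (97.25,100.78) → (85.88,98.52) → (76.24,92.08) → (69.80,82.44) → (67.54,71.07) → (69.80,59.70) → (76.24,50.06) → (85.88,43.62) → (97.25,41.36) → (108.62,43.62) → (118.26,50.06) → (124.70,59.70) → (126.96,71.07), returning to the start.

G21
G90
G0 X103.67 Y60.34
M3 S771
G1 X158.93 Y108.57 F763
G1 X169.82 Y92.58
G1 X207.19 Y42.09
G1 X103.67 Y60.34
M5
G0 X80.02 Y62.09
M3 S669
G1 X166.77 Y51.88 F1901
G1 X12.91 Y75.81
G1 X155.22 Y109.74
G1 X80.02 Y62.09
M5
G0 X126.96 Y71.07
M3 S669
G1 X124.70 Y82.44 F1901
G1 X118.26 Y92.08
G1 X108.62 Y98.52
G1 X97.25 Y100.78
G1 X85.88 Y98.52
G1 X76.24 Y92.08
G1 X69.80 Y82.44
G1 X67.54 Y71.07
G1 X69.80 Y59.70
G1 X76.24 Y50.06
G1 X85.88 Y43.62
G1 X97.25 Y41.36
G1 X108.62 Y43.62
G1 X118.26 Y50.06
G1 X124.70 Y59.70
G1 X126.96 Y71.07
M5
G0 X0.00 Y0.00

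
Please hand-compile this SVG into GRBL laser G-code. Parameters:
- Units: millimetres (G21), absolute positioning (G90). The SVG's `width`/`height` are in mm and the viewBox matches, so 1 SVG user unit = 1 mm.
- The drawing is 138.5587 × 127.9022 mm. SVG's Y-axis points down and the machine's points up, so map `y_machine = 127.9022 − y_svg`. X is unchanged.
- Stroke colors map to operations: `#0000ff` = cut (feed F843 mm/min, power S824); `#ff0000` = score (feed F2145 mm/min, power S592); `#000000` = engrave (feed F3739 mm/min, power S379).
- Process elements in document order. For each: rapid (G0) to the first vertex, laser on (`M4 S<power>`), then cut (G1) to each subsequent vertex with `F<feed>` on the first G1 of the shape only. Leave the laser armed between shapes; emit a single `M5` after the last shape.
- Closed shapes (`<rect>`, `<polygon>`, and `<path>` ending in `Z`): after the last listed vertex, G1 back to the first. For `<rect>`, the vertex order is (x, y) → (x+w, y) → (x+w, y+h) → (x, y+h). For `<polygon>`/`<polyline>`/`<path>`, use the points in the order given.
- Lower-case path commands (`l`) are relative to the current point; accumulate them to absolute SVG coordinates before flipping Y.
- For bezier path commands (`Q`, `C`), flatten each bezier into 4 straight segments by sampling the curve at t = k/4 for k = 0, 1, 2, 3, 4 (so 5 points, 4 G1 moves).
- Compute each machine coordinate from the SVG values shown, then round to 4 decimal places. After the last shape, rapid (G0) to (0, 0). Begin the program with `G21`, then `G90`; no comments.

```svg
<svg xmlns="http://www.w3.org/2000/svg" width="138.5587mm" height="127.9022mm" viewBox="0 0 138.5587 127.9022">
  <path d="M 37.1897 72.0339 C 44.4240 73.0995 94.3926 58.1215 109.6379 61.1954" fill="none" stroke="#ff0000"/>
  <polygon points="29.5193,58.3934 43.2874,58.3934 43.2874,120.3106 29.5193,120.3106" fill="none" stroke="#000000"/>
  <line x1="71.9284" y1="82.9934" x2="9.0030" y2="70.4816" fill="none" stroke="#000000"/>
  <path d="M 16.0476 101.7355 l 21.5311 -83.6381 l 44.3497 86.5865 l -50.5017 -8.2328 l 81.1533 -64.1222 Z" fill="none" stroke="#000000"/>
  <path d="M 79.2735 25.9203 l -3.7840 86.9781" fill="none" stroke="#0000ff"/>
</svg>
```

G21
G90
G0 X37.1897 Y55.8683
M4 S592
G1 X49.4178 Y57.5445 F2145
G1 X70.4097 Y62.0407
G1 X92.9036 Y66.1602
G1 X109.6379 Y66.7068
G0 X29.5193 Y69.5088
M4 S379
G1 X43.2874 Y69.5088 F3739
G1 X43.2874 Y7.5916
G1 X29.5193 Y7.5916
G1 X29.5193 Y69.5088
G0 X71.9284 Y44.9088
M4 S379
G1 X9.0030 Y57.4206 F3739
G0 X16.0476 Y26.1667
M4 S379
G1 X37.5787 Y109.8048 F3739
G1 X81.9284 Y23.2183
G1 X31.4267 Y31.4511
G1 X112.5800 Y95.5733
G1 X16.0476 Y26.1667
G0 X79.2735 Y101.9819
M4 S824
G1 X75.4895 Y15.0038 F843
M5
G0 X0.0000 Y0.0000

1 u = 1 mm; y_m = 127.9022 − y.

[1] `<path>` cubic bezier, #ff0000→score S592 F2145: (37.1897,55.8683) → (49.4178,57.5445) → (70.4097,62.0407) → (92.9036,66.1602) → (109.6379,66.7068)

[2] `<polygon>` rectangle, #000000→engrave S379 F3739: (29.5193,69.5088) → (43.2874,69.5088) → (43.2874,7.5916) → (29.5193,7.5916) → (29.5193,69.5088) (closed)

[3] `<line>` line segment, #000000→engrave S379 F3739: (71.9284,44.9088) → (9.0030,57.4206)

[4] `<path>` closed polygon, #000000→engrave S379 F3739: (16.0476,26.1667) → (37.5787,109.8048) → (81.9284,23.2183) → (31.4267,31.4511) → (112.5800,95.5733) → (16.0476,26.1667) (closed)

[5] `<path>` line segment, #0000ff→cut S824 F843: (79.2735,101.9819) → (75.4895,15.0038)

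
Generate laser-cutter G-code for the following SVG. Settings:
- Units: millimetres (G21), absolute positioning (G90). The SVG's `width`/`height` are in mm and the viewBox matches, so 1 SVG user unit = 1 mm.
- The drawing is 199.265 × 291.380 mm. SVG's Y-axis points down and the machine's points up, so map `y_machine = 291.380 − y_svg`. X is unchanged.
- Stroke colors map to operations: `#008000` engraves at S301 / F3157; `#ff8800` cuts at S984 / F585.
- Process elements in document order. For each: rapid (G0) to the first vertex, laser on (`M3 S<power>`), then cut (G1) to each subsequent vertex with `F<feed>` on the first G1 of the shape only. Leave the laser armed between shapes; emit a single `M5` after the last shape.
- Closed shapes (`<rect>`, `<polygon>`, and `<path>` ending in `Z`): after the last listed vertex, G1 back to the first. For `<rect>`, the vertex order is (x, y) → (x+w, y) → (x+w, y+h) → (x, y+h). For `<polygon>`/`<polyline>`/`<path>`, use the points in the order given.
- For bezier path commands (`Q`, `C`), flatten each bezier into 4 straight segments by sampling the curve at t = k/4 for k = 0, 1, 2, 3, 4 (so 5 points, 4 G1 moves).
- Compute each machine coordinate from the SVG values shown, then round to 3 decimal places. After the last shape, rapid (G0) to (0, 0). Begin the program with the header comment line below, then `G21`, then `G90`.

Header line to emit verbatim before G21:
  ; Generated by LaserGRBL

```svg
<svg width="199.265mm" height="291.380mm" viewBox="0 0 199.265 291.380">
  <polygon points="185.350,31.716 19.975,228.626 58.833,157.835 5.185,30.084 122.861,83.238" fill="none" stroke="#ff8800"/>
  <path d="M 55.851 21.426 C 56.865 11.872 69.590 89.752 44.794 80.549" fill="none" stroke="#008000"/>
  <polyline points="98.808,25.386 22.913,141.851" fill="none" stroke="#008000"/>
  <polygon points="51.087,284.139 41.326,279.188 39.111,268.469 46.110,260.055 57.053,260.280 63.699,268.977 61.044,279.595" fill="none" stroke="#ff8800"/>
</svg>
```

viewBox `0 0 199.265 291.380` with mm width/height → 1 unit = 1 mm. Flip: y_m = 291.380 − y_svg.

**Shape 1** — `<polygon>` closed polygon, stroke `#ff8800` → cut (S984, F585). Machine vertices: (185.350,259.664) → (19.975,62.754) → (58.833,133.545) → (5.185,261.296) → (122.861,208.142) → (185.350,259.664). Closed: final G1 returns to the first vertex.

**Shape 2** — `<path>` cubic bezier, stroke `#008000` → engrave (S301, F3157). Control points (SVG): P0=(55.851,21.426), P1=(56.865,11.872), P2=(69.590,89.752), P3=(44.794,80.549); sampled at t=k/4. Machine vertices: (55.851,269.954) → (58.038,263.452) → (60.001,240.524) → (57.125,217.530) → (44.794,210.831). Open path.

**Shape 3** — `<polyline>` line segment, stroke `#008000` → engrave (S301, F3157). Machine vertices: (98.808,265.994) → (22.913,149.529). Open path.

**Shape 4** — `<polygon>` regular polygon, stroke `#ff8800` → cut (S984, F585). Machine vertices: (51.087,7.241) → (41.326,12.192) → (39.111,22.911) → (46.110,31.325) → (57.053,31.100) → (63.699,22.403) → (61.044,11.785) → (51.087,7.241). Closed: final G1 returns to the first vertex.

; Generated by LaserGRBL
G21
G90
G0 X185.350 Y259.664
M3 S984
G1 X19.975 Y62.754 F585
G1 X58.833 Y133.545
G1 X5.185 Y261.296
G1 X122.861 Y208.142
G1 X185.350 Y259.664
G0 X55.851 Y269.954
M3 S301
G1 X58.038 Y263.452 F3157
G1 X60.001 Y240.524
G1 X57.125 Y217.530
G1 X44.794 Y210.831
G0 X98.808 Y265.994
M3 S301
G1 X22.913 Y149.529 F3157
G0 X51.087 Y7.241
M3 S984
G1 X41.326 Y12.192 F585
G1 X39.111 Y22.911
G1 X46.110 Y31.325
G1 X57.053 Y31.100
G1 X63.699 Y22.403
G1 X61.044 Y11.785
G1 X51.087 Y7.241
M5
G0 X0.000 Y0.000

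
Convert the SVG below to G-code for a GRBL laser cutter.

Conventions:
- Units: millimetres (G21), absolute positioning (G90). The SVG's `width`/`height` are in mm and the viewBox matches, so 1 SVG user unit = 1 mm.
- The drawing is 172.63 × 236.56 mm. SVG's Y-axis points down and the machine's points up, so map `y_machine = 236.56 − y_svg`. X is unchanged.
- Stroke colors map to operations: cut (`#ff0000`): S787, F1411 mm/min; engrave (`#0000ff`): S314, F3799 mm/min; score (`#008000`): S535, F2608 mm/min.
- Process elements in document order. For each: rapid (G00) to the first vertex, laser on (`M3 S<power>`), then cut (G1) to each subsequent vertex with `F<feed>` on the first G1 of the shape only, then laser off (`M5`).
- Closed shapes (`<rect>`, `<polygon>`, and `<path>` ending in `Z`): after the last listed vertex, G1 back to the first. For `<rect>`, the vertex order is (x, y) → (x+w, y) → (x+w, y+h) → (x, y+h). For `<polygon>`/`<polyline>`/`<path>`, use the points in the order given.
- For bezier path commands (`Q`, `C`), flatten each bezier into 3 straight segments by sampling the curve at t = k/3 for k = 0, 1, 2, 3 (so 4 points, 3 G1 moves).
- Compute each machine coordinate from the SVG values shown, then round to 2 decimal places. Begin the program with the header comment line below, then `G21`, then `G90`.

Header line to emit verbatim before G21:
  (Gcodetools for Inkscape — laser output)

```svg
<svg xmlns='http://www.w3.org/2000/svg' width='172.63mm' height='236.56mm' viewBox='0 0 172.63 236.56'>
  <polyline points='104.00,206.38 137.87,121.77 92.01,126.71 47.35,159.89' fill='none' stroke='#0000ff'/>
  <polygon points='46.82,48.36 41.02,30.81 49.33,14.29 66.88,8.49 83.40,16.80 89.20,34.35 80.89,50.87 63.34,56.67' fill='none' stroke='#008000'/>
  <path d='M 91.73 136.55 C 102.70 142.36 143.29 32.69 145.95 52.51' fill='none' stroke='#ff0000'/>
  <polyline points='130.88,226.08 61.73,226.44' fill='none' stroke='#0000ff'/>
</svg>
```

(Gcodetools for Inkscape — laser output)
G21
G90
G00 X104.00 Y30.18
M3 S314
G1 X137.87 Y114.79 F3799
G1 X92.01 Y109.85
G1 X47.35 Y76.67
M5
G00 X46.82 Y188.20
M3 S535
G1 X41.02 Y205.75 F2608
G1 X49.33 Y222.27
G1 X66.88 Y228.07
G1 X83.40 Y219.76
G1 X89.20 Y202.21
G1 X80.89 Y185.69
G1 X63.34 Y179.89
G1 X46.82 Y188.20
M5
G00 X91.73 Y100.01
M3 S787
G1 X110.07 Y123.62 F1411
G1 X133.15 Y169.78
G1 X145.95 Y184.05
M5
G00 X130.88 Y10.48
M3 S314
G1 X61.73 Y10.12 F3799
M5

viewBox `0 0 172.63 236.56` with mm width/height → 1 unit = 1 mm. Flip: y_m = 236.56 − y_svg.

**Shape 1** — `<polyline>` open polyline, stroke `#0000ff` → engrave (S314, F3799). Machine vertices: (104.00,30.18) → (137.87,114.79) → (92.01,109.85) → (47.35,76.67). Open path.

**Shape 2** — `<polygon>` regular polygon, stroke `#008000` → score (S535, F2608). Machine vertices: (46.82,188.20) → (41.02,205.75) → (49.33,222.27) → (66.88,228.07) → (83.40,219.76) → (89.20,202.21) → (80.89,185.69) → (63.34,179.89) → (46.82,188.20). Closed: final G1 returns to the first vertex.

**Shape 3** — `<path>` cubic bezier, stroke `#ff0000` → cut (S787, F1411). Control points (SVG): P0=(91.73,136.55), P1=(102.70,142.36), P2=(143.29,32.69), P3=(145.95,52.51); sampled at t=k/3. Machine vertices: (91.73,100.01) → (110.07,123.62) → (133.15,169.78) → (145.95,184.05). Open path.

**Shape 4** — `<polyline>` line segment, stroke `#0000ff` → engrave (S314, F3799). Machine vertices: (130.88,10.48) → (61.73,10.12). Open path.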